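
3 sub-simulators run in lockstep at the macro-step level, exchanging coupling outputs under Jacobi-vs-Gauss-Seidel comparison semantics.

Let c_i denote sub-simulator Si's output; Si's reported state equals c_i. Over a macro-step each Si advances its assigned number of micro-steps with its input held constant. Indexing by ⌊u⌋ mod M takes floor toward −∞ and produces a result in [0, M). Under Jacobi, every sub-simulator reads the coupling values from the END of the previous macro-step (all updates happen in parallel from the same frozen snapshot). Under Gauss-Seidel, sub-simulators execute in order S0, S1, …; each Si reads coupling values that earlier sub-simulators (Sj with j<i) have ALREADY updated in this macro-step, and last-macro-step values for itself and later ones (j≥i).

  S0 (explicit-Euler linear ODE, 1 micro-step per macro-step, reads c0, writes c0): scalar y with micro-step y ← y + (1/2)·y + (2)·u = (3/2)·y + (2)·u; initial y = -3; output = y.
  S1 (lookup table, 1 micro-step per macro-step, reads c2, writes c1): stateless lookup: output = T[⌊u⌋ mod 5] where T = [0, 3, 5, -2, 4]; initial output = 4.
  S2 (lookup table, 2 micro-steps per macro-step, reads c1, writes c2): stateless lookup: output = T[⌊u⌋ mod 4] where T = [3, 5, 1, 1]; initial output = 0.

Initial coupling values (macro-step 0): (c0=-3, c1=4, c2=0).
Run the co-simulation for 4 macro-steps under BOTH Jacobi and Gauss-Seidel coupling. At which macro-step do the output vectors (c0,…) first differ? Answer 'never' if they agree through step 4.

first divergence at macro-step: 2

[Jacobi] macro 1: S0 reads c0=-3 → after 1×micro: -21/2; S1 reads c2=0 → after 1×micro: 0; S2 reads c1=4 → after 2×micro: 3 ⇒ (c0=-21/2, c1=0, c2=3)
[Jacobi] macro 2: S0 reads c0=-21/2 → after 1×micro: -147/4; S1 reads c2=3 → after 1×micro: -2; S2 reads c1=0 → after 2×micro: 3 ⇒ (c0=-147/4, c1=-2, c2=3)
[Jacobi] macro 3: S0 reads c0=-147/4 → after 1×micro: -1029/8; S1 reads c2=3 → after 1×micro: -2; S2 reads c1=-2 → after 2×micro: 1 ⇒ (c0=-1029/8, c1=-2, c2=1)
[Jacobi] macro 4: S0 reads c0=-1029/8 → after 1×micro: -7203/16; S1 reads c2=1 → after 1×micro: 3; S2 reads c1=-2 → after 2×micro: 1 ⇒ (c0=-7203/16, c1=3, c2=1)
[Gauss-Seidel] macro 1: S0 reads c0=-3 → after 1×micro: -21/2; S1 reads c2=0 → after 1×micro: 0; S2 reads c1=0 → after 2×micro: 3 ⇒ (c0=-21/2, c1=0, c2=3)
[Gauss-Seidel] macro 2: S0 reads c0=-21/2 → after 1×micro: -147/4; S1 reads c2=3 → after 1×micro: -2; S2 reads c1=-2 → after 2×micro: 1 ⇒ (c0=-147/4, c1=-2, c2=1)
[Gauss-Seidel] macro 3: S0 reads c0=-147/4 → after 1×micro: -1029/8; S1 reads c2=1 → after 1×micro: 3; S2 reads c1=3 → after 2×micro: 1 ⇒ (c0=-1029/8, c1=3, c2=1)
[Gauss-Seidel] macro 4: S0 reads c0=-1029/8 → after 1×micro: -7203/16; S1 reads c2=1 → after 1×micro: 3; S2 reads c1=3 → after 2×micro: 1 ⇒ (c0=-7203/16, c1=3, c2=1)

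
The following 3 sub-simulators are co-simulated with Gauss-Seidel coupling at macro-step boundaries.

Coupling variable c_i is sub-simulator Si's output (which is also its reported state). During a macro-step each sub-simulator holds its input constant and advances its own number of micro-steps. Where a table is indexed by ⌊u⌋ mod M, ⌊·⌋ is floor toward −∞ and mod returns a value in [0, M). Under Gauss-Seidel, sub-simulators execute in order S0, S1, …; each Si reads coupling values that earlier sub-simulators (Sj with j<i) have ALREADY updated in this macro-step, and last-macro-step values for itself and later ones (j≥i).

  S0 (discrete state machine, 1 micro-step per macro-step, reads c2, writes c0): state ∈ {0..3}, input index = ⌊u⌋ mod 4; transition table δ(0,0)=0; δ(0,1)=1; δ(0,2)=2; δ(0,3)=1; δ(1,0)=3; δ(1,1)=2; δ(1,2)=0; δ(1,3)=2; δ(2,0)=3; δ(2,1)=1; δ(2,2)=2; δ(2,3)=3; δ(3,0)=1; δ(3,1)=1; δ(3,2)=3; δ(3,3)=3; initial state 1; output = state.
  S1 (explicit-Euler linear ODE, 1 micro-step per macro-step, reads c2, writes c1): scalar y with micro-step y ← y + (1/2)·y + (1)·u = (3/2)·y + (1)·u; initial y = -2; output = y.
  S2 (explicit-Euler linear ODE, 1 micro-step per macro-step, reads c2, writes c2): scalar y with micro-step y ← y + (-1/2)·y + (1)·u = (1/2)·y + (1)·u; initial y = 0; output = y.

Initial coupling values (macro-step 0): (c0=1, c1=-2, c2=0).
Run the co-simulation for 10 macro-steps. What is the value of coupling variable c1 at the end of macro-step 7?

c1 at macro-step 7 = -2187/64

macro 1: S0 reads c2=0 → after 1×micro: 3; S1 reads c2=0 → after 1×micro: -3; S2 reads c2=0 → after 1×micro: 0 ⇒ (c0=3, c1=-3, c2=0)
macro 2: S0 reads c2=0 → after 1×micro: 1; S1 reads c2=0 → after 1×micro: -9/2; S2 reads c2=0 → after 1×micro: 0 ⇒ (c0=1, c1=-9/2, c2=0)
macro 3: S0 reads c2=0 → after 1×micro: 3; S1 reads c2=0 → after 1×micro: -27/4; S2 reads c2=0 → after 1×micro: 0 ⇒ (c0=3, c1=-27/4, c2=0)
macro 4: S0 reads c2=0 → after 1×micro: 1; S1 reads c2=0 → after 1×micro: -81/8; S2 reads c2=0 → after 1×micro: 0 ⇒ (c0=1, c1=-81/8, c2=0)
macro 5: S0 reads c2=0 → after 1×micro: 3; S1 reads c2=0 → after 1×micro: -243/16; S2 reads c2=0 → after 1×micro: 0 ⇒ (c0=3, c1=-243/16, c2=0)
macro 6: S0 reads c2=0 → after 1×micro: 1; S1 reads c2=0 → after 1×micro: -729/32; S2 reads c2=0 → after 1×micro: 0 ⇒ (c0=1, c1=-729/32, c2=0)
macro 7: S0 reads c2=0 → after 1×micro: 3; S1 reads c2=0 → after 1×micro: -2187/64; S2 reads c2=0 → after 1×micro: 0 ⇒ (c0=3, c1=-2187/64, c2=0)
macro 8: S0 reads c2=0 → after 1×micro: 1; S1 reads c2=0 → after 1×micro: -6561/128; S2 reads c2=0 → after 1×micro: 0 ⇒ (c0=1, c1=-6561/128, c2=0)
macro 9: S0 reads c2=0 → after 1×micro: 3; S1 reads c2=0 → after 1×micro: -19683/256; S2 reads c2=0 → after 1×micro: 0 ⇒ (c0=3, c1=-19683/256, c2=0)
macro 10: S0 reads c2=0 → after 1×micro: 1; S1 reads c2=0 → after 1×micro: -59049/512; S2 reads c2=0 → after 1×micro: 0 ⇒ (c0=1, c1=-59049/512, c2=0)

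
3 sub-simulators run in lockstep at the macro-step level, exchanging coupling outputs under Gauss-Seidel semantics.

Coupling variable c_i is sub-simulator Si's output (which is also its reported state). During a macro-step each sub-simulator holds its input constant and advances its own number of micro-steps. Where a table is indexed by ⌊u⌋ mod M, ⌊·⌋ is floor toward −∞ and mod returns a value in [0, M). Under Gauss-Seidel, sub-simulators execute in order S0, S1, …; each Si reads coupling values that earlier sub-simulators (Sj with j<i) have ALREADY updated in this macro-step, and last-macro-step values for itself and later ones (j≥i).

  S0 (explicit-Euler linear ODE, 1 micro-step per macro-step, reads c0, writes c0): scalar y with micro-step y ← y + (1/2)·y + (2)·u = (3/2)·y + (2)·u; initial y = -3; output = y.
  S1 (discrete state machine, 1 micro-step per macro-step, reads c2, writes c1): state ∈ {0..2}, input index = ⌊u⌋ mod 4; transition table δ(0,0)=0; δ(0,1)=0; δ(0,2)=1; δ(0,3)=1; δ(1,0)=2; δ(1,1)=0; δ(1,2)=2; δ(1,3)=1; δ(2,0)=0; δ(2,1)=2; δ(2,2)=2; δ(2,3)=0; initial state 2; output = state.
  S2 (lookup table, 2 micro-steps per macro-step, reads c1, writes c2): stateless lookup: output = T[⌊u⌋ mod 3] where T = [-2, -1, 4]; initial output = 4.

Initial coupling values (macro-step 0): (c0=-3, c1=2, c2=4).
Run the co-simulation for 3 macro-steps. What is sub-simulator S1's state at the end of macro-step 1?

S1 state at macro-step 1 = 0

macro 1: S0 reads c0=-3 → after 1×micro: -21/2; S1 reads c2=4 → after 1×micro: 0; S2 reads c1=0 → after 2×micro: -2 ⇒ (c0=-21/2, c1=0, c2=-2)
macro 2: S0 reads c0=-21/2 → after 1×micro: -147/4; S1 reads c2=-2 → after 1×micro: 1; S2 reads c1=1 → after 2×micro: -1 ⇒ (c0=-147/4, c1=1, c2=-1)
macro 3: S0 reads c0=-147/4 → after 1×micro: -1029/8; S1 reads c2=-1 → after 1×micro: 1; S2 reads c1=1 → after 2×micro: -1 ⇒ (c0=-1029/8, c1=1, c2=-1)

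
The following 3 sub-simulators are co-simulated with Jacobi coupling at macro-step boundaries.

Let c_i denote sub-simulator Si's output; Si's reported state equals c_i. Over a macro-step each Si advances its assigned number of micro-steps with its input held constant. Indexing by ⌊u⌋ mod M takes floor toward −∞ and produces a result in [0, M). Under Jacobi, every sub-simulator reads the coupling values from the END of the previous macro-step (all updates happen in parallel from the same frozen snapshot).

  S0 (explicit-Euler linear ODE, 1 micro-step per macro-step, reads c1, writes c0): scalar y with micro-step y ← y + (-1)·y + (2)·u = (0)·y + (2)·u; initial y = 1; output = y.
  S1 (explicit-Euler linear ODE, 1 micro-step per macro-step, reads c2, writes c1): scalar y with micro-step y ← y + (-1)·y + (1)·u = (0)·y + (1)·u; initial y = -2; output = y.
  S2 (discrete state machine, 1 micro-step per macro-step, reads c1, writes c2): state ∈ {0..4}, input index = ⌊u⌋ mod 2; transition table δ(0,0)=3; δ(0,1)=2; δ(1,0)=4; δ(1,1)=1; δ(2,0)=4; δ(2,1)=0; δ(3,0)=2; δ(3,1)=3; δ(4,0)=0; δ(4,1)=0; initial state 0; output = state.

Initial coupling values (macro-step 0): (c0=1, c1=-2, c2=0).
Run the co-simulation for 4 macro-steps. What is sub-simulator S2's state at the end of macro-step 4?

macro 1: S0 reads c1=-2 → after 1×micro: -4; S1 reads c2=0 → after 1×micro: 0; S2 reads c1=-2 → after 1×micro: 3 ⇒ (c0=-4, c1=0, c2=3)
macro 2: S0 reads c1=0 → after 1×micro: 0; S1 reads c2=3 → after 1×micro: 3; S2 reads c1=0 → after 1×micro: 2 ⇒ (c0=0, c1=3, c2=2)
macro 3: S0 reads c1=3 → after 1×micro: 6; S1 reads c2=2 → after 1×micro: 2; S2 reads c1=3 → after 1×micro: 0 ⇒ (c0=6, c1=2, c2=0)
macro 4: S0 reads c1=2 → after 1×micro: 4; S1 reads c2=0 → after 1×micro: 0; S2 reads c1=2 → after 1×micro: 3 ⇒ (c0=4, c1=0, c2=3)

S2 state at macro-step 4 = 3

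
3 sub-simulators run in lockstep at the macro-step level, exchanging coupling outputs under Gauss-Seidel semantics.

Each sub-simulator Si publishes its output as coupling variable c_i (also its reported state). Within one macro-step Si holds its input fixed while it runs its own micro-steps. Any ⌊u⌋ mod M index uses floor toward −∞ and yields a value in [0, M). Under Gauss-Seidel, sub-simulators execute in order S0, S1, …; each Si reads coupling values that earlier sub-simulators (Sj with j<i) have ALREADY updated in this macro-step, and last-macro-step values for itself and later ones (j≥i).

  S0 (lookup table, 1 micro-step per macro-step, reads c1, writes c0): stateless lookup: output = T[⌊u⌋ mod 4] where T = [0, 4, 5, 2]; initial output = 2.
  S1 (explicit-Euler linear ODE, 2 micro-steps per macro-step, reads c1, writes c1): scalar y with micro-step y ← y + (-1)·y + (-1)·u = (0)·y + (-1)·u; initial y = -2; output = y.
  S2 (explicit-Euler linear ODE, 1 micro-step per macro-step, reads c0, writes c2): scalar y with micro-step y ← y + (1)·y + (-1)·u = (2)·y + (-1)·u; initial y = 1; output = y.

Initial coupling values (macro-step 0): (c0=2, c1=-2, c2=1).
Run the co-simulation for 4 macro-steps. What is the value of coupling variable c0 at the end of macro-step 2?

c0 at macro-step 2 = 5

macro 1: S0 reads c1=-2 → after 1×micro: 5; S1 reads c1=-2 → after 2×micro: 2; S2 reads c0=5 → after 1×micro: -3 ⇒ (c0=5, c1=2, c2=-3)
macro 2: S0 reads c1=2 → after 1×micro: 5; S1 reads c1=2 → after 2×micro: -2; S2 reads c0=5 → after 1×micro: -11 ⇒ (c0=5, c1=-2, c2=-11)
macro 3: S0 reads c1=-2 → after 1×micro: 5; S1 reads c1=-2 → after 2×micro: 2; S2 reads c0=5 → after 1×micro: -27 ⇒ (c0=5, c1=2, c2=-27)
macro 4: S0 reads c1=2 → after 1×micro: 5; S1 reads c1=2 → after 2×micro: -2; S2 reads c0=5 → after 1×micro: -59 ⇒ (c0=5, c1=-2, c2=-59)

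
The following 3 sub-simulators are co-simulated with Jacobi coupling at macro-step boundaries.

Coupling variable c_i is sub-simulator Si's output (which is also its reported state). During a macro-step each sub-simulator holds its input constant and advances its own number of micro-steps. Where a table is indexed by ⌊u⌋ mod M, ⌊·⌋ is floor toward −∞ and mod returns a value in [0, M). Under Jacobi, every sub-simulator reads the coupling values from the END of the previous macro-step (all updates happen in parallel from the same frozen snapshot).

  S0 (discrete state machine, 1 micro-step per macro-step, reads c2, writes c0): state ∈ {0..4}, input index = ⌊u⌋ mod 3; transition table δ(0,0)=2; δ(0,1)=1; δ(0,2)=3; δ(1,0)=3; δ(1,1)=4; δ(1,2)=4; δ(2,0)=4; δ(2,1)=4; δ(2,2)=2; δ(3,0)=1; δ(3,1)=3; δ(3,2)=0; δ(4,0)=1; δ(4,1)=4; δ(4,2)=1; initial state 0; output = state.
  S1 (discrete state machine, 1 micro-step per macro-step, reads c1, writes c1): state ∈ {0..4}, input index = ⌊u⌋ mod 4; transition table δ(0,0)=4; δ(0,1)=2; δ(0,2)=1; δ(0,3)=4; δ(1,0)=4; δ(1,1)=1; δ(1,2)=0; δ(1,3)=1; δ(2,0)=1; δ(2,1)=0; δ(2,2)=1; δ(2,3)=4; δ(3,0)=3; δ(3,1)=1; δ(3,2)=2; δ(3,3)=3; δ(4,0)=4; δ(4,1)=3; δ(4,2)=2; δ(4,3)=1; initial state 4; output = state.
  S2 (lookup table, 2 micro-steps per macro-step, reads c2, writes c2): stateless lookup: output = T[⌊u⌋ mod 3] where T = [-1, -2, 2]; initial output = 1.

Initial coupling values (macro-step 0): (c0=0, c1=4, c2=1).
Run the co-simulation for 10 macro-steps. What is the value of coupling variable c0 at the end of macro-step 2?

macro 1: S0 reads c2=1 → after 1×micro: 1; S1 reads c1=4 → after 1×micro: 4; S2 reads c2=1 → after 2×micro: -2 ⇒ (c0=1, c1=4, c2=-2)
macro 2: S0 reads c2=-2 → after 1×micro: 4; S1 reads c1=4 → after 1×micro: 4; S2 reads c2=-2 → after 2×micro: -2 ⇒ (c0=4, c1=4, c2=-2)
macro 3: S0 reads c2=-2 → after 1×micro: 4; S1 reads c1=4 → after 1×micro: 4; S2 reads c2=-2 → after 2×micro: -2 ⇒ (c0=4, c1=4, c2=-2)
macro 4: S0 reads c2=-2 → after 1×micro: 4; S1 reads c1=4 → after 1×micro: 4; S2 reads c2=-2 → after 2×micro: -2 ⇒ (c0=4, c1=4, c2=-2)
macro 5: S0 reads c2=-2 → after 1×micro: 4; S1 reads c1=4 → after 1×micro: 4; S2 reads c2=-2 → after 2×micro: -2 ⇒ (c0=4, c1=4, c2=-2)
macro 6: S0 reads c2=-2 → after 1×micro: 4; S1 reads c1=4 → after 1×micro: 4; S2 reads c2=-2 → after 2×micro: -2 ⇒ (c0=4, c1=4, c2=-2)
macro 7: S0 reads c2=-2 → after 1×micro: 4; S1 reads c1=4 → after 1×micro: 4; S2 reads c2=-2 → after 2×micro: -2 ⇒ (c0=4, c1=4, c2=-2)
macro 8: S0 reads c2=-2 → after 1×micro: 4; S1 reads c1=4 → after 1×micro: 4; S2 reads c2=-2 → after 2×micro: -2 ⇒ (c0=4, c1=4, c2=-2)
macro 9: S0 reads c2=-2 → after 1×micro: 4; S1 reads c1=4 → after 1×micro: 4; S2 reads c2=-2 → after 2×micro: -2 ⇒ (c0=4, c1=4, c2=-2)
macro 10: S0 reads c2=-2 → after 1×micro: 4; S1 reads c1=4 → after 1×micro: 4; S2 reads c2=-2 → after 2×micro: -2 ⇒ (c0=4, c1=4, c2=-2)

c0 at macro-step 2 = 4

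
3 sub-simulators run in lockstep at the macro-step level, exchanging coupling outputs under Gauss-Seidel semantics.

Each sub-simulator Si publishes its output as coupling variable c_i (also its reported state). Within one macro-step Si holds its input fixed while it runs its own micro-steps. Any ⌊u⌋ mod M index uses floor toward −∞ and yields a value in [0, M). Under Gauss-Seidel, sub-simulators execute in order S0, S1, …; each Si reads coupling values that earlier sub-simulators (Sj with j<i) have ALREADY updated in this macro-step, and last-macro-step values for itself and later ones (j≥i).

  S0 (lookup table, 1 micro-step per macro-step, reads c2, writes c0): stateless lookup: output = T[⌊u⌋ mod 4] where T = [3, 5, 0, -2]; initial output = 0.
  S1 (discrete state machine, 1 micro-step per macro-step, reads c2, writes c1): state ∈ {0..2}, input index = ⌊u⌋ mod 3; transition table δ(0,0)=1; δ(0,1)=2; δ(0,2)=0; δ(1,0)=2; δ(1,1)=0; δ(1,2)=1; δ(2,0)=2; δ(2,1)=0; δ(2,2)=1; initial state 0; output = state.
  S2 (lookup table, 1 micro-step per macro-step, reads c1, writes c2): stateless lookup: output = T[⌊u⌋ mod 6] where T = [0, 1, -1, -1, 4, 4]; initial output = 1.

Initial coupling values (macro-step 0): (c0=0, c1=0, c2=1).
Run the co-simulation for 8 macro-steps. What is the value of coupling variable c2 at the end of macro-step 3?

c2 at macro-step 3 = 0

macro 1: S0 reads c2=1 → after 1×micro: 5; S1 reads c2=1 → after 1×micro: 2; S2 reads c1=2 → after 1×micro: -1 ⇒ (c0=5, c1=2, c2=-1)
macro 2: S0 reads c2=-1 → after 1×micro: -2; S1 reads c2=-1 → after 1×micro: 1; S2 reads c1=1 → after 1×micro: 1 ⇒ (c0=-2, c1=1, c2=1)
macro 3: S0 reads c2=1 → after 1×micro: 5; S1 reads c2=1 → after 1×micro: 0; S2 reads c1=0 → after 1×micro: 0 ⇒ (c0=5, c1=0, c2=0)
macro 4: S0 reads c2=0 → after 1×micro: 3; S1 reads c2=0 → after 1×micro: 1; S2 reads c1=1 → after 1×micro: 1 ⇒ (c0=3, c1=1, c2=1)
macro 5: S0 reads c2=1 → after 1×micro: 5; S1 reads c2=1 → after 1×micro: 0; S2 reads c1=0 → after 1×micro: 0 ⇒ (c0=5, c1=0, c2=0)
macro 6: S0 reads c2=0 → after 1×micro: 3; S1 reads c2=0 → after 1×micro: 1; S2 reads c1=1 → after 1×micro: 1 ⇒ (c0=3, c1=1, c2=1)
macro 7: S0 reads c2=1 → after 1×micro: 5; S1 reads c2=1 → after 1×micro: 0; S2 reads c1=0 → after 1×micro: 0 ⇒ (c0=5, c1=0, c2=0)
macro 8: S0 reads c2=0 → after 1×micro: 3; S1 reads c2=0 → after 1×micro: 1; S2 reads c1=1 → after 1×micro: 1 ⇒ (c0=3, c1=1, c2=1)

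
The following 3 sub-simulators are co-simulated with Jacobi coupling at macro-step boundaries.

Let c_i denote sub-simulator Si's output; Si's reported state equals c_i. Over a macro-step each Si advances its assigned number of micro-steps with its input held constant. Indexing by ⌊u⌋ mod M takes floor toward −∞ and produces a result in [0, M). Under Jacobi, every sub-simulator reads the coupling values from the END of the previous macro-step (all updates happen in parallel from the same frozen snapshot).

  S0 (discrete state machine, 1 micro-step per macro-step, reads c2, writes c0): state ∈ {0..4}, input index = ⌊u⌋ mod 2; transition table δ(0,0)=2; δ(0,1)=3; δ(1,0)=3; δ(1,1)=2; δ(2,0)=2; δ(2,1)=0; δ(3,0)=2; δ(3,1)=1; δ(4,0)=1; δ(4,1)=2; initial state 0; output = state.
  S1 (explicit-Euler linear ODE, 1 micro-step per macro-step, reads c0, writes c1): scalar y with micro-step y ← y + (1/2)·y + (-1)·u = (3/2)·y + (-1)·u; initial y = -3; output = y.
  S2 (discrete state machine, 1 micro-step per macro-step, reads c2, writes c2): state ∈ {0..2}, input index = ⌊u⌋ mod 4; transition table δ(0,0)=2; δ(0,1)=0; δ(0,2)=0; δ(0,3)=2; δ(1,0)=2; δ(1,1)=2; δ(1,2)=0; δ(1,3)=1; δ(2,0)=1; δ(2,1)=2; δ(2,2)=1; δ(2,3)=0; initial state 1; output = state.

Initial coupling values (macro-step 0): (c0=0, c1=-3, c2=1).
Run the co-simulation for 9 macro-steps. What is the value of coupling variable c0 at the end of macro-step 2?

macro 1: S0 reads c2=1 → after 1×micro: 3; S1 reads c0=0 → after 1×micro: -9/2; S2 reads c2=1 → after 1×micro: 2 ⇒ (c0=3, c1=-9/2, c2=2)
macro 2: S0 reads c2=2 → after 1×micro: 2; S1 reads c0=3 → after 1×micro: -39/4; S2 reads c2=2 → after 1×micro: 1 ⇒ (c0=2, c1=-39/4, c2=1)
macro 3: S0 reads c2=1 → after 1×micro: 0; S1 reads c0=2 → after 1×micro: -133/8; S2 reads c2=1 → after 1×micro: 2 ⇒ (c0=0, c1=-133/8, c2=2)
macro 4: S0 reads c2=2 → after 1×micro: 2; S1 reads c0=0 → after 1×micro: -399/16; S2 reads c2=2 → after 1×micro: 1 ⇒ (c0=2, c1=-399/16, c2=1)
macro 5: S0 reads c2=1 → after 1×micro: 0; S1 reads c0=2 → after 1×micro: -1261/32; S2 reads c2=1 → after 1×micro: 2 ⇒ (c0=0, c1=-1261/32, c2=2)
macro 6: S0 reads c2=2 → after 1×micro: 2; S1 reads c0=0 → after 1×micro: -3783/64; S2 reads c2=2 → after 1×micro: 1 ⇒ (c0=2, c1=-3783/64, c2=1)
macro 7: S0 reads c2=1 → after 1×micro: 0; S1 reads c0=2 → after 1×micro: -11605/128; S2 reads c2=1 → after 1×micro: 2 ⇒ (c0=0, c1=-11605/128, c2=2)
macro 8: S0 reads c2=2 → after 1×micro: 2; S1 reads c0=0 → after 1×micro: -34815/256; S2 reads c2=2 → after 1×micro: 1 ⇒ (c0=2, c1=-34815/256, c2=1)
macro 9: S0 reads c2=1 → after 1×micro: 0; S1 reads c0=2 → after 1×micro: -105469/512; S2 reads c2=1 → after 1×micro: 2 ⇒ (c0=0, c1=-105469/512, c2=2)

c0 at macro-step 2 = 2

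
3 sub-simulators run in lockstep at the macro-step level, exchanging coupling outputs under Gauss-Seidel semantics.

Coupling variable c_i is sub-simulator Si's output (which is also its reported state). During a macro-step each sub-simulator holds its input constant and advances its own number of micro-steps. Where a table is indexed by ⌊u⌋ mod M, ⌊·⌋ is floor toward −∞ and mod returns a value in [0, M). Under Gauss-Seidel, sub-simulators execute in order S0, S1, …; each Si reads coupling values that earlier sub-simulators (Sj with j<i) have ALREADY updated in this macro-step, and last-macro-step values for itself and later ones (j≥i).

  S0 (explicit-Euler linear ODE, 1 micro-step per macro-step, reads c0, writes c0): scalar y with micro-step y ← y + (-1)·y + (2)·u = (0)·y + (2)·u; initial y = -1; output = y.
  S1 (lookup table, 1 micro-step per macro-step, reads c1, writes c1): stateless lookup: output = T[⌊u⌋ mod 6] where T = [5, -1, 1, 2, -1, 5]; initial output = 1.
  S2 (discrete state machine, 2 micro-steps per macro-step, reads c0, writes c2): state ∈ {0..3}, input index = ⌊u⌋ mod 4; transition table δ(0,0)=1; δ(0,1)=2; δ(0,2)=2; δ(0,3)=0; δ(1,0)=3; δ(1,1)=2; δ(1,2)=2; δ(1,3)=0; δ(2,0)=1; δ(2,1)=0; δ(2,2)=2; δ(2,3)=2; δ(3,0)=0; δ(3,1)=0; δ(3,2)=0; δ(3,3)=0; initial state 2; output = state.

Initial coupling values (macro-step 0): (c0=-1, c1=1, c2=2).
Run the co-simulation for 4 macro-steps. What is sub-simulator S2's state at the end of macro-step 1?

S2 state at macro-step 1 = 2

macro 1: S0 reads c0=-1 → after 1×micro: -2; S1 reads c1=1 → after 1×micro: -1; S2 reads c0=-2 → after 2×micro: 2 ⇒ (c0=-2, c1=-1, c2=2)
macro 2: S0 reads c0=-2 → after 1×micro: -4; S1 reads c1=-1 → after 1×micro: 5; S2 reads c0=-4 → after 2×micro: 3 ⇒ (c0=-4, c1=5, c2=3)
macro 3: S0 reads c0=-4 → after 1×micro: -8; S1 reads c1=5 → after 1×micro: 5; S2 reads c0=-8 → after 2×micro: 1 ⇒ (c0=-8, c1=5, c2=1)
macro 4: S0 reads c0=-8 → after 1×micro: -16; S1 reads c1=5 → after 1×micro: 5; S2 reads c0=-16 → after 2×micro: 0 ⇒ (c0=-16, c1=5, c2=0)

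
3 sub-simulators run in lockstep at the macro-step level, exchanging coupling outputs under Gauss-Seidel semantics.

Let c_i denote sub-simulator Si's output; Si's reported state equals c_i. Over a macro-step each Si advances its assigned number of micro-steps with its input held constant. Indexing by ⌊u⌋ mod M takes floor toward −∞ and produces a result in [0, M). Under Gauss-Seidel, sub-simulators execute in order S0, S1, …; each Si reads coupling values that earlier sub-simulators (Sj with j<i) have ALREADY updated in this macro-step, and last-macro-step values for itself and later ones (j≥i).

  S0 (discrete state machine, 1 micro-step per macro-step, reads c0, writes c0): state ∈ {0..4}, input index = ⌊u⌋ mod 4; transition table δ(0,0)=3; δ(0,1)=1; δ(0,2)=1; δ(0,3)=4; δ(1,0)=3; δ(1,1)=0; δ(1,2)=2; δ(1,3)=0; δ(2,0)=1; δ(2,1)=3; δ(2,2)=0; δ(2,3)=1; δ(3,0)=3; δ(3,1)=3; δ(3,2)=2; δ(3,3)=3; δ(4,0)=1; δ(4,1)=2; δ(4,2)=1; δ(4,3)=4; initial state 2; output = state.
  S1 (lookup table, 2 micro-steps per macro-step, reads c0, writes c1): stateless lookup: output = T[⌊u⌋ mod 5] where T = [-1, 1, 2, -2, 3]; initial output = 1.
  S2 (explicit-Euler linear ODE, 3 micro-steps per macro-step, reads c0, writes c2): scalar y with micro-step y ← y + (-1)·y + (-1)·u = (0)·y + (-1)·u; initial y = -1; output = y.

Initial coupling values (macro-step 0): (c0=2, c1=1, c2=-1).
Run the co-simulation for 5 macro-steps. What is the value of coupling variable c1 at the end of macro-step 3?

c1 at macro-step 3 = -2

macro 1: S0 reads c0=2 → after 1×micro: 0; S1 reads c0=0 → after 2×micro: -1; S2 reads c0=0 → after 3×micro: 0 ⇒ (c0=0, c1=-1, c2=0)
macro 2: S0 reads c0=0 → after 1×micro: 3; S1 reads c0=3 → after 2×micro: -2; S2 reads c0=3 → after 3×micro: -3 ⇒ (c0=3, c1=-2, c2=-3)
macro 3: S0 reads c0=3 → after 1×micro: 3; S1 reads c0=3 → after 2×micro: -2; S2 reads c0=3 → after 3×micro: -3 ⇒ (c0=3, c1=-2, c2=-3)
macro 4: S0 reads c0=3 → after 1×micro: 3; S1 reads c0=3 → after 2×micro: -2; S2 reads c0=3 → after 3×micro: -3 ⇒ (c0=3, c1=-2, c2=-3)
macro 5: S0 reads c0=3 → after 1×micro: 3; S1 reads c0=3 → after 2×micro: -2; S2 reads c0=3 → after 3×micro: -3 ⇒ (c0=3, c1=-2, c2=-3)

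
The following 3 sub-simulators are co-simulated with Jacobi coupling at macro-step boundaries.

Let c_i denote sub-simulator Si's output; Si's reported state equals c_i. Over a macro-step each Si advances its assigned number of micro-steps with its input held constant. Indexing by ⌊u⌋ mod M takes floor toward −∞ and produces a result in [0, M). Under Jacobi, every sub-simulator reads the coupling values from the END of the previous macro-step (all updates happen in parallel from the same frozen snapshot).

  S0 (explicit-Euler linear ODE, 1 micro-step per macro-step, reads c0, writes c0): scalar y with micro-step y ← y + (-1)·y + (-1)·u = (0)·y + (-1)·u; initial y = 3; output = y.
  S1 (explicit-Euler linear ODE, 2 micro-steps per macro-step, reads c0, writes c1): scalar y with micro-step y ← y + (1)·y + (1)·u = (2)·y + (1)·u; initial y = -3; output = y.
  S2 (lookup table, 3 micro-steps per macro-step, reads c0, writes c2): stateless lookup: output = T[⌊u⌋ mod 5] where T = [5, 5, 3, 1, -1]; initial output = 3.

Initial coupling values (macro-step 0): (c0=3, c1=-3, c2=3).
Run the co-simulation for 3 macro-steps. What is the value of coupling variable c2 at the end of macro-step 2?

macro 1: S0 reads c0=3 → after 1×micro: -3; S1 reads c0=3 → after 2×micro: -3; S2 reads c0=3 → after 3×micro: 1 ⇒ (c0=-3, c1=-3, c2=1)
macro 2: S0 reads c0=-3 → after 1×micro: 3; S1 reads c0=-3 → after 2×micro: -21; S2 reads c0=-3 → after 3×micro: 3 ⇒ (c0=3, c1=-21, c2=3)
macro 3: S0 reads c0=3 → after 1×micro: -3; S1 reads c0=3 → after 2×micro: -75; S2 reads c0=3 → after 3×micro: 1 ⇒ (c0=-3, c1=-75, c2=1)

c2 at macro-step 2 = 3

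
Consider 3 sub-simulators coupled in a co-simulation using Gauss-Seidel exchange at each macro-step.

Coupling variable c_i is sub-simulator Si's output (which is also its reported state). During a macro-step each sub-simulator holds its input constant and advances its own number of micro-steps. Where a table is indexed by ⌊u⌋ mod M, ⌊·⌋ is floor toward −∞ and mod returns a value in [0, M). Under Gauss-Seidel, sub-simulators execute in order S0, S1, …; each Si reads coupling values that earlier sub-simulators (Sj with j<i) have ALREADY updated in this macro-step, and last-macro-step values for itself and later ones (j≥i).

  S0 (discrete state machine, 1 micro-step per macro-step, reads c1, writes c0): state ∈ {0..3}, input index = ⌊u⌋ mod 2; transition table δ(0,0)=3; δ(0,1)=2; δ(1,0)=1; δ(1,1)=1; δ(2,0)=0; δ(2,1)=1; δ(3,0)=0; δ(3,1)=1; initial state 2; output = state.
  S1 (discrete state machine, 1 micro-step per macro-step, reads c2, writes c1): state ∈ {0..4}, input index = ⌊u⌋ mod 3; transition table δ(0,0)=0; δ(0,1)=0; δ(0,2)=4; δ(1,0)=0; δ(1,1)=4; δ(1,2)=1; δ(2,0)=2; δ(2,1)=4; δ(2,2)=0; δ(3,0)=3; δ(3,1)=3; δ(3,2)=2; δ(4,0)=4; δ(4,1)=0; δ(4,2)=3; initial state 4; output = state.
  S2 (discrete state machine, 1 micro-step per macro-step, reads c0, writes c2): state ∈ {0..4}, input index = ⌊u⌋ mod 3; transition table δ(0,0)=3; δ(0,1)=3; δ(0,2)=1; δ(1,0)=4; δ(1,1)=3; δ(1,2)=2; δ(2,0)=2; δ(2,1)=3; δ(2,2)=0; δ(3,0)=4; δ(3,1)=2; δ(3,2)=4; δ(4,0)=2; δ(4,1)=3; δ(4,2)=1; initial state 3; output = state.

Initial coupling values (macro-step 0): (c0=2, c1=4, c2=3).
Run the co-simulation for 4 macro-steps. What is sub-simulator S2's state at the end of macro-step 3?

macro 1: S0 reads c1=4 → after 1×micro: 0; S1 reads c2=3 → after 1×micro: 4; S2 reads c0=0 → after 1×micro: 4 ⇒ (c0=0, c1=4, c2=4)
macro 2: S0 reads c1=4 → after 1×micro: 3; S1 reads c2=4 → after 1×micro: 0; S2 reads c0=3 → after 1×micro: 2 ⇒ (c0=3, c1=0, c2=2)
macro 3: S0 reads c1=0 → after 1×micro: 0; S1 reads c2=2 → after 1×micro: 4; S2 reads c0=0 → after 1×micro: 2 ⇒ (c0=0, c1=4, c2=2)
macro 4: S0 reads c1=4 → after 1×micro: 3; S1 reads c2=2 → after 1×micro: 3; S2 reads c0=3 → after 1×micro: 2 ⇒ (c0=3, c1=3, c2=2)

S2 state at macro-step 3 = 2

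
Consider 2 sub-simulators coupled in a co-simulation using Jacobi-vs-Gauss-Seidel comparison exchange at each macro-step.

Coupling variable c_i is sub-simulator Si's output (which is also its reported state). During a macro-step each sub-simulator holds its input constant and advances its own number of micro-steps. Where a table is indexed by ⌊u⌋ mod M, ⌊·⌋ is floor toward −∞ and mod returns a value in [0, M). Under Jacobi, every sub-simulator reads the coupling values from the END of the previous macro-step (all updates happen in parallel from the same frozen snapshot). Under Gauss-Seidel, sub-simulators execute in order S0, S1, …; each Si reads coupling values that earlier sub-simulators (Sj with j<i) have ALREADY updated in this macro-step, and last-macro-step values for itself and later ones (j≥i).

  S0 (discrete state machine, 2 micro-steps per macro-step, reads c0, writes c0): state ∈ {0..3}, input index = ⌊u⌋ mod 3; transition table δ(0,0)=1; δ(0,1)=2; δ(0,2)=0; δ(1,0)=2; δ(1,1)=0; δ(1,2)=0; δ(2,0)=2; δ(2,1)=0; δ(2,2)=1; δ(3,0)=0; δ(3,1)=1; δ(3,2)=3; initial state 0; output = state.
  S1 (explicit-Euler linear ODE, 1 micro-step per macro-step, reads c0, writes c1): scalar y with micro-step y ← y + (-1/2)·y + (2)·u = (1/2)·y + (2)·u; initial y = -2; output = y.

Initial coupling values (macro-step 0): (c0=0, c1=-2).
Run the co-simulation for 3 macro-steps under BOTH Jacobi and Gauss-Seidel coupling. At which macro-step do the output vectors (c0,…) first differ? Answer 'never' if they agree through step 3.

[Jacobi] macro 1: S0 reads c0=0 → after 2×micro: 2; S1 reads c0=0 → after 1×micro: -1 ⇒ (c0=2, c1=-1)
[Jacobi] macro 2: S0 reads c0=2 → after 2×micro: 0; S1 reads c0=2 → after 1×micro: 7/2 ⇒ (c0=0, c1=7/2)
[Jacobi] macro 3: S0 reads c0=0 → after 2×micro: 2; S1 reads c0=0 → after 1×micro: 7/4 ⇒ (c0=2, c1=7/4)
[Gauss-Seidel] macro 1: S0 reads c0=0 → after 2×micro: 2; S1 reads c0=2 → after 1×micro: 3 ⇒ (c0=2, c1=3)
[Gauss-Seidel] macro 2: S0 reads c0=2 → after 2×micro: 0; S1 reads c0=0 → after 1×micro: 3/2 ⇒ (c0=0, c1=3/2)
[Gauss-Seidel] macro 3: S0 reads c0=0 → after 2×micro: 2; S1 reads c0=2 → after 1×micro: 19/4 ⇒ (c0=2, c1=19/4)

first divergence at macro-step: 1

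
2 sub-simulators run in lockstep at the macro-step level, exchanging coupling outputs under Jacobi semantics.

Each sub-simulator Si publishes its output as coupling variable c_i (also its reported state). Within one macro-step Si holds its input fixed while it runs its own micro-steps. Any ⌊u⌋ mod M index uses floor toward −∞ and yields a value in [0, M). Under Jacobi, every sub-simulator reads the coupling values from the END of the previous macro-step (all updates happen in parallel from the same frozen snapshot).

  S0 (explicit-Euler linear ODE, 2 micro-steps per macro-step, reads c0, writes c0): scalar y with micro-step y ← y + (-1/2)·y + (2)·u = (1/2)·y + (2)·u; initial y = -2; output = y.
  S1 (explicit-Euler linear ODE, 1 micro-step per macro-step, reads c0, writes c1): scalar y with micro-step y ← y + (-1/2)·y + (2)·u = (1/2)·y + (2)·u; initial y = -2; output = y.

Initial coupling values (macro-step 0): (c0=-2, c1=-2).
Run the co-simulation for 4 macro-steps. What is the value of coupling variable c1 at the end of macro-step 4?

c1 at macro-step 4 = -2597/16

macro 1: S0 reads c0=-2 → after 2×micro: -13/2; S1 reads c0=-2 → after 1×micro: -5 ⇒ (c0=-13/2, c1=-5)
macro 2: S0 reads c0=-13/2 → after 2×micro: -169/8; S1 reads c0=-13/2 → after 1×micro: -31/2 ⇒ (c0=-169/8, c1=-31/2)
macro 3: S0 reads c0=-169/8 → after 2×micro: -2197/32; S1 reads c0=-169/8 → after 1×micro: -50 ⇒ (c0=-2197/32, c1=-50)
macro 4: S0 reads c0=-2197/32 → after 2×micro: -28561/128; S1 reads c0=-2197/32 → after 1×micro: -2597/16 ⇒ (c0=-28561/128, c1=-2597/16)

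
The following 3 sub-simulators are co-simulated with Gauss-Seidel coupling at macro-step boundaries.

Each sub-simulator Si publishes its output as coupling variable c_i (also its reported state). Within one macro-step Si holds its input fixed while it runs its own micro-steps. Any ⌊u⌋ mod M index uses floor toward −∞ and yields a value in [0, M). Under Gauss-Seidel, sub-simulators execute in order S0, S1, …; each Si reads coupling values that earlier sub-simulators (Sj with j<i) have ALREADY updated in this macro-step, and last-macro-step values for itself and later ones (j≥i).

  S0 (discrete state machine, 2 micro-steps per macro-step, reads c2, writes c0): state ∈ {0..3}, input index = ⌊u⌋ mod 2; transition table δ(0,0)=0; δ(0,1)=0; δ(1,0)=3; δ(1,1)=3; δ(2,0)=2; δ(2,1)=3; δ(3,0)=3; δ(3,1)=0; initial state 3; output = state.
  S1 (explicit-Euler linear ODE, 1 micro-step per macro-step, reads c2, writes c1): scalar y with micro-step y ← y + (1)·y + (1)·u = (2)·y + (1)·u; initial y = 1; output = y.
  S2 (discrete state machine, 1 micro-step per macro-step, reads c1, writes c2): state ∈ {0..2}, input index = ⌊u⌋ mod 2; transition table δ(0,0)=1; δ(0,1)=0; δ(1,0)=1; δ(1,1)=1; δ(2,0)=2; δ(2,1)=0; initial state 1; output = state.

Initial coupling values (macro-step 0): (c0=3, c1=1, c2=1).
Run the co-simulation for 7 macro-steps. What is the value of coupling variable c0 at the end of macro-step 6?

macro 1: S0 reads c2=1 → after 2×micro: 0; S1 reads c2=1 → after 1×micro: 3; S2 reads c1=3 → after 1×micro: 1 ⇒ (c0=0, c1=3, c2=1)
macro 2: S0 reads c2=1 → after 2×micro: 0; S1 reads c2=1 → after 1×micro: 7; S2 reads c1=7 → after 1×micro: 1 ⇒ (c0=0, c1=7, c2=1)
macro 3: S0 reads c2=1 → after 2×micro: 0; S1 reads c2=1 → after 1×micro: 15; S2 reads c1=15 → after 1×micro: 1 ⇒ (c0=0, c1=15, c2=1)
macro 4: S0 reads c2=1 → after 2×micro: 0; S1 reads c2=1 → after 1×micro: 31; S2 reads c1=31 → after 1×micro: 1 ⇒ (c0=0, c1=31, c2=1)
macro 5: S0 reads c2=1 → after 2×micro: 0; S1 reads c2=1 → after 1×micro: 63; S2 reads c1=63 → after 1×micro: 1 ⇒ (c0=0, c1=63, c2=1)
macro 6: S0 reads c2=1 → after 2×micro: 0; S1 reads c2=1 → after 1×micro: 127; S2 reads c1=127 → after 1×micro: 1 ⇒ (c0=0, c1=127, c2=1)
macro 7: S0 reads c2=1 → after 2×micro: 0; S1 reads c2=1 → after 1×micro: 255; S2 reads c1=255 → after 1×micro: 1 ⇒ (c0=0, c1=255, c2=1)

c0 at macro-step 6 = 0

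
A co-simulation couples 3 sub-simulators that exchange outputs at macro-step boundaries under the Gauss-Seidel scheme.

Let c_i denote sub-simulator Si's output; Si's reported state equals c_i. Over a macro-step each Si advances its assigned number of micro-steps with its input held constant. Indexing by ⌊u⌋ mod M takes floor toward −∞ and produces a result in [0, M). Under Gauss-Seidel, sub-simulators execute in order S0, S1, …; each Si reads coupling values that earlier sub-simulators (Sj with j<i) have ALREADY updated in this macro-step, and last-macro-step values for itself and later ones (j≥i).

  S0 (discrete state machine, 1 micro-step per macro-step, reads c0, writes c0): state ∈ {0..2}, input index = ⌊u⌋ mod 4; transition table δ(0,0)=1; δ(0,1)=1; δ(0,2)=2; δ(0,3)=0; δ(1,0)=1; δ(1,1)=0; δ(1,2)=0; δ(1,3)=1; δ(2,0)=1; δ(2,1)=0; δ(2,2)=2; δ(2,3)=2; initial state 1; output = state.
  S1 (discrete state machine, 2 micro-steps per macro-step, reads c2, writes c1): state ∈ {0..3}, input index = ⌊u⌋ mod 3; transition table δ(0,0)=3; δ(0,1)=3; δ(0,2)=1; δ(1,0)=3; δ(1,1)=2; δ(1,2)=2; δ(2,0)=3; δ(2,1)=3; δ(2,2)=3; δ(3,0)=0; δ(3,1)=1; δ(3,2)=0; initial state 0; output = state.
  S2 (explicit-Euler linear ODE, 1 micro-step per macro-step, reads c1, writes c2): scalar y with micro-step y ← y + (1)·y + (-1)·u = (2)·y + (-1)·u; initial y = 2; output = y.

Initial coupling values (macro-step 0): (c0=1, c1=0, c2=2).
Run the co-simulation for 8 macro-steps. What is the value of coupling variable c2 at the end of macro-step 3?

c2 at macro-step 3 = 7

macro 1: S0 reads c0=1 → after 1×micro: 0; S1 reads c2=2 → after 2×micro: 2; S2 reads c1=2 → after 1×micro: 2 ⇒ (c0=0, c1=2, c2=2)
macro 2: S0 reads c0=0 → after 1×micro: 1; S1 reads c2=2 → after 2×micro: 0; S2 reads c1=0 → after 1×micro: 4 ⇒ (c0=1, c1=0, c2=4)
macro 3: S0 reads c0=1 → after 1×micro: 0; S1 reads c2=4 → after 2×micro: 1; S2 reads c1=1 → after 1×micro: 7 ⇒ (c0=0, c1=1, c2=7)
macro 4: S0 reads c0=0 → after 1×micro: 1; S1 reads c2=7 → after 2×micro: 3; S2 reads c1=3 → after 1×micro: 11 ⇒ (c0=1, c1=3, c2=11)
macro 5: S0 reads c0=1 → after 1×micro: 0; S1 reads c2=11 → after 2×micro: 1; S2 reads c1=1 → after 1×micro: 21 ⇒ (c0=0, c1=1, c2=21)
macro 6: S0 reads c0=0 → after 1×micro: 1; S1 reads c2=21 → after 2×micro: 0; S2 reads c1=0 → after 1×micro: 42 ⇒ (c0=1, c1=0, c2=42)
macro 7: S0 reads c0=1 → after 1×micro: 0; S1 reads c2=42 → after 2×micro: 0; S2 reads c1=0 → after 1×micro: 84 ⇒ (c0=0, c1=0, c2=84)
macro 8: S0 reads c0=0 → after 1×micro: 1; S1 reads c2=84 → after 2×micro: 0; S2 reads c1=0 → after 1×micro: 168 ⇒ (c0=1, c1=0, c2=168)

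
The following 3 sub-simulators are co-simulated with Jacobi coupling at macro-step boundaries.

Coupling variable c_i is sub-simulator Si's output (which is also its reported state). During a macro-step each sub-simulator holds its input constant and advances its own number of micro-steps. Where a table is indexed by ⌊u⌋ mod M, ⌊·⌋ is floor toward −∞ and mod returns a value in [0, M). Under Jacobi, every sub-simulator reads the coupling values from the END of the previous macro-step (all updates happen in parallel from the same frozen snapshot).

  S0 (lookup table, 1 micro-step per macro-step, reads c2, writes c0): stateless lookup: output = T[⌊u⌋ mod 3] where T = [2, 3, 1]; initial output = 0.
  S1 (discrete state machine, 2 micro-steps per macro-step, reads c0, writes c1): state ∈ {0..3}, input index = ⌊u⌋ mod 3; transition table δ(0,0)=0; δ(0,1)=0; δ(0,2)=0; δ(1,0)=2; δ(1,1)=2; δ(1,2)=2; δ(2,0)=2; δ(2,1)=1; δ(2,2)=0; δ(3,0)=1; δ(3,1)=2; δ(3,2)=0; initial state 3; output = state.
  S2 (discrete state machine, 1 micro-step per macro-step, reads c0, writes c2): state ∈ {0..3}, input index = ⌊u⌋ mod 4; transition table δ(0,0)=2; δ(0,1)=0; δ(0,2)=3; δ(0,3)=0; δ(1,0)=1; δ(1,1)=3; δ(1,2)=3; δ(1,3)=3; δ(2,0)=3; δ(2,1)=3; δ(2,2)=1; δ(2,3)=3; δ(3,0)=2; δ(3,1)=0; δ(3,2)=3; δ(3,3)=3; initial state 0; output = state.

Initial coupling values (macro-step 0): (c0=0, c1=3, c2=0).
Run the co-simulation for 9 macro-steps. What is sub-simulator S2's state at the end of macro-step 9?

S2 state at macro-step 9 = 3

macro 1: S0 reads c2=0 → after 1×micro: 2; S1 reads c0=0 → after 2×micro: 2; S2 reads c0=0 → after 1×micro: 2 ⇒ (c0=2, c1=2, c2=2)
macro 2: S0 reads c2=2 → after 1×micro: 1; S1 reads c0=2 → after 2×micro: 0; S2 reads c0=2 → after 1×micro: 1 ⇒ (c0=1, c1=0, c2=1)
macro 3: S0 reads c2=1 → after 1×micro: 3; S1 reads c0=1 → after 2×micro: 0; S2 reads c0=1 → after 1×micro: 3 ⇒ (c0=3, c1=0, c2=3)
macro 4: S0 reads c2=3 → after 1×micro: 2; S1 reads c0=3 → after 2×micro: 0; S2 reads c0=3 → after 1×micro: 3 ⇒ (c0=2, c1=0, c2=3)
macro 5: S0 reads c2=3 → after 1×micro: 2; S1 reads c0=2 → after 2×micro: 0; S2 reads c0=2 → after 1×micro: 3 ⇒ (c0=2, c1=0, c2=3)
macro 6: S0 reads c2=3 → after 1×micro: 2; S1 reads c0=2 → after 2×micro: 0; S2 reads c0=2 → after 1×micro: 3 ⇒ (c0=2, c1=0, c2=3)
macro 7: S0 reads c2=3 → after 1×micro: 2; S1 reads c0=2 → after 2×micro: 0; S2 reads c0=2 → after 1×micro: 3 ⇒ (c0=2, c1=0, c2=3)
macro 8: S0 reads c2=3 → after 1×micro: 2; S1 reads c0=2 → after 2×micro: 0; S2 reads c0=2 → after 1×micro: 3 ⇒ (c0=2, c1=0, c2=3)
macro 9: S0 reads c2=3 → after 1×micro: 2; S1 reads c0=2 → after 2×micro: 0; S2 reads c0=2 → after 1×micro: 3 ⇒ (c0=2, c1=0, c2=3)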